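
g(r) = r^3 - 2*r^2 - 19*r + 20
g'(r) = 3*r^2 - 4*r - 19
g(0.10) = 18.08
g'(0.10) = -19.37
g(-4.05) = -2.29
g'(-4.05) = 46.41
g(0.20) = 16.13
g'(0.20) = -19.68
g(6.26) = 68.00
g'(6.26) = 73.52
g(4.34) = -18.38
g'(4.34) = 20.15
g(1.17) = -3.37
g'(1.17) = -19.57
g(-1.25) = 38.67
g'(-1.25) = -9.31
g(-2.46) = 39.75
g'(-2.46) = 8.99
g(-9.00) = -700.00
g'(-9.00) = 260.00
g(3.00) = -28.00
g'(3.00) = -4.00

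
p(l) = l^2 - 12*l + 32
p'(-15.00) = -42.00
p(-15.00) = 437.00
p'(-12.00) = -36.00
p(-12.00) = 320.00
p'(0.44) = -11.12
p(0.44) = 26.91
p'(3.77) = -4.46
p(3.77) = 0.97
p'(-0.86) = -13.72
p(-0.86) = 43.06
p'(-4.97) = -21.94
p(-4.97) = 116.34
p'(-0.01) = -12.02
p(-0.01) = 32.12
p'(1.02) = -9.96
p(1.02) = 20.80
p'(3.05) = -5.90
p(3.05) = 4.70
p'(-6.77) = -25.54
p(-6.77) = 159.07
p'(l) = 2*l - 12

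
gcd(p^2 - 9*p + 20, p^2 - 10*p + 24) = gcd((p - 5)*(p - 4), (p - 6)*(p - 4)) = p - 4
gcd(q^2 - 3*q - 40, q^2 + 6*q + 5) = q + 5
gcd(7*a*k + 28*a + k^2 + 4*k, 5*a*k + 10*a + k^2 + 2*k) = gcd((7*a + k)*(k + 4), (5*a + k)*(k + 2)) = 1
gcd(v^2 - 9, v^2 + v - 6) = v + 3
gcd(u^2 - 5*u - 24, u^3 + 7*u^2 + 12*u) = u + 3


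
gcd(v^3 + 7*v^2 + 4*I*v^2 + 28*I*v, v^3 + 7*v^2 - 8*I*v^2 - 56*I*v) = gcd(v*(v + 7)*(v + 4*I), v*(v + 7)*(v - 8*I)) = v^2 + 7*v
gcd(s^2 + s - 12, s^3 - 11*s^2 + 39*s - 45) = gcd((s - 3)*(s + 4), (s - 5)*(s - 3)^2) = s - 3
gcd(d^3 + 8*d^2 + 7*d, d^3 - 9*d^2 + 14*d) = d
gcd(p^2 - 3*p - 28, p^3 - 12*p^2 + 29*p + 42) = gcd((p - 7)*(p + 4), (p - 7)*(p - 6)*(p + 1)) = p - 7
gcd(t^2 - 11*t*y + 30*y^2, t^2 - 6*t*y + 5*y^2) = -t + 5*y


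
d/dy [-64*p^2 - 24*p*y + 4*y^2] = -24*p + 8*y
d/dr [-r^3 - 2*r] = -3*r^2 - 2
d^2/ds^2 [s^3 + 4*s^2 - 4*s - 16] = 6*s + 8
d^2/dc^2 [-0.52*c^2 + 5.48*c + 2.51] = -1.04000000000000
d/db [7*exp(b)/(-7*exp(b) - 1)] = -7*exp(b)/(7*exp(b) + 1)^2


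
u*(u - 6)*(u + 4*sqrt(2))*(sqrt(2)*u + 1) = sqrt(2)*u^4 - 6*sqrt(2)*u^3 + 9*u^3 - 54*u^2 + 4*sqrt(2)*u^2 - 24*sqrt(2)*u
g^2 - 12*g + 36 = (g - 6)^2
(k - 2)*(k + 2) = k^2 - 4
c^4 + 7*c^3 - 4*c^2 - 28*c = c*(c - 2)*(c + 2)*(c + 7)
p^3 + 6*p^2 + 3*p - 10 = (p - 1)*(p + 2)*(p + 5)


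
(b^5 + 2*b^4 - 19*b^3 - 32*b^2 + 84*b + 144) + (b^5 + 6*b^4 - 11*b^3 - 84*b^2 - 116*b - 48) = 2*b^5 + 8*b^4 - 30*b^3 - 116*b^2 - 32*b + 96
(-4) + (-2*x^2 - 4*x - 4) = -2*x^2 - 4*x - 8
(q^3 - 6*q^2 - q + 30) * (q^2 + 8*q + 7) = q^5 + 2*q^4 - 42*q^3 - 20*q^2 + 233*q + 210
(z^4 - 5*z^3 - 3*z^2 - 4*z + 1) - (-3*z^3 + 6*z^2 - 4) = z^4 - 2*z^3 - 9*z^2 - 4*z + 5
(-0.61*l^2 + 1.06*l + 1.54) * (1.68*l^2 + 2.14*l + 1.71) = -1.0248*l^4 + 0.4754*l^3 + 3.8125*l^2 + 5.1082*l + 2.6334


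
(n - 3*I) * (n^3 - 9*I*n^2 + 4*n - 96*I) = n^4 - 12*I*n^3 - 23*n^2 - 108*I*n - 288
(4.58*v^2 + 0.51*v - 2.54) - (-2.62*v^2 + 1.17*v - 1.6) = 7.2*v^2 - 0.66*v - 0.94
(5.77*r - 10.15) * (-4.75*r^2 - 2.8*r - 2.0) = -27.4075*r^3 + 32.0565*r^2 + 16.88*r + 20.3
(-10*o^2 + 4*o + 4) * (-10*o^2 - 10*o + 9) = 100*o^4 + 60*o^3 - 170*o^2 - 4*o + 36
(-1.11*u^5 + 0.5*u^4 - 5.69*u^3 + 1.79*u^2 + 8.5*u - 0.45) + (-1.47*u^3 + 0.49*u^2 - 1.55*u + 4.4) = -1.11*u^5 + 0.5*u^4 - 7.16*u^3 + 2.28*u^2 + 6.95*u + 3.95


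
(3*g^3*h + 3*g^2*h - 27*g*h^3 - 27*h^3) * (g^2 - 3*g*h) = 3*g^5*h - 9*g^4*h^2 + 3*g^4*h - 27*g^3*h^3 - 9*g^3*h^2 + 81*g^2*h^4 - 27*g^2*h^3 + 81*g*h^4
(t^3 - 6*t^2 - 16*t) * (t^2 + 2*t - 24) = t^5 - 4*t^4 - 52*t^3 + 112*t^2 + 384*t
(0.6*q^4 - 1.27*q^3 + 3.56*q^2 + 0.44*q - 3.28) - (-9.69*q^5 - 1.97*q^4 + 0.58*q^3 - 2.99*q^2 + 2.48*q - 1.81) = 9.69*q^5 + 2.57*q^4 - 1.85*q^3 + 6.55*q^2 - 2.04*q - 1.47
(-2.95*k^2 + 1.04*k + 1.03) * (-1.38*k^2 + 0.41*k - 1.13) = 4.071*k^4 - 2.6447*k^3 + 2.3385*k^2 - 0.7529*k - 1.1639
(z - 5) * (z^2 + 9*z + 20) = z^3 + 4*z^2 - 25*z - 100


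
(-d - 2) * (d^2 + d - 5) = -d^3 - 3*d^2 + 3*d + 10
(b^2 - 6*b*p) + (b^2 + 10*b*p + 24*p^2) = 2*b^2 + 4*b*p + 24*p^2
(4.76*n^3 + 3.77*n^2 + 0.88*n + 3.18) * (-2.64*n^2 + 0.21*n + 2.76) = -12.5664*n^5 - 8.9532*n^4 + 11.6061*n^3 + 2.1948*n^2 + 3.0966*n + 8.7768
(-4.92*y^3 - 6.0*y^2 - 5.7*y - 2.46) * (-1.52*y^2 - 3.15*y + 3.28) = 7.4784*y^5 + 24.618*y^4 + 11.4264*y^3 + 2.0142*y^2 - 10.947*y - 8.0688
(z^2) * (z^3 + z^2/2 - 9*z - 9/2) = z^5 + z^4/2 - 9*z^3 - 9*z^2/2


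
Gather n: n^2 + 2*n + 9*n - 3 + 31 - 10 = n^2 + 11*n + 18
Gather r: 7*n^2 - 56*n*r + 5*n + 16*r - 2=7*n^2 + 5*n + r*(16 - 56*n) - 2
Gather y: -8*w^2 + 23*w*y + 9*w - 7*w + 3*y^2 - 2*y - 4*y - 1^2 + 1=-8*w^2 + 2*w + 3*y^2 + y*(23*w - 6)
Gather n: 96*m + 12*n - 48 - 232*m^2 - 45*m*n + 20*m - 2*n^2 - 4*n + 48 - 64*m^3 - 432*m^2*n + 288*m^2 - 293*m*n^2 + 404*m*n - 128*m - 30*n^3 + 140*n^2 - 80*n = -64*m^3 + 56*m^2 - 12*m - 30*n^3 + n^2*(138 - 293*m) + n*(-432*m^2 + 359*m - 72)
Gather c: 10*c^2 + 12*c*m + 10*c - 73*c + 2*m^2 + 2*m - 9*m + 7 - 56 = 10*c^2 + c*(12*m - 63) + 2*m^2 - 7*m - 49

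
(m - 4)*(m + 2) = m^2 - 2*m - 8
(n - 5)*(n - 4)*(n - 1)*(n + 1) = n^4 - 9*n^3 + 19*n^2 + 9*n - 20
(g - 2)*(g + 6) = g^2 + 4*g - 12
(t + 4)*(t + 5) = t^2 + 9*t + 20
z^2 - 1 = (z - 1)*(z + 1)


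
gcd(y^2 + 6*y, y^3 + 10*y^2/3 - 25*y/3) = y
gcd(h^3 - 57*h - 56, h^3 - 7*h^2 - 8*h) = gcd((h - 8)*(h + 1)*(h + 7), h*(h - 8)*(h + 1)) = h^2 - 7*h - 8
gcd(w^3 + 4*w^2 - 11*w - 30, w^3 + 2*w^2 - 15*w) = w^2 + 2*w - 15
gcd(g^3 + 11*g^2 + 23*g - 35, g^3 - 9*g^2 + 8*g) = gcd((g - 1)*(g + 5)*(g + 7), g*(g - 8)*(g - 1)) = g - 1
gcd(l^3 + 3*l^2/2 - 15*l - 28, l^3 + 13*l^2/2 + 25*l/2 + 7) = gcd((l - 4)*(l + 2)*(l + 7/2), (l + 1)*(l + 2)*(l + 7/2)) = l^2 + 11*l/2 + 7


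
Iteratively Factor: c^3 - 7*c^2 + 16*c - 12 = (c - 2)*(c^2 - 5*c + 6) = (c - 2)^2*(c - 3)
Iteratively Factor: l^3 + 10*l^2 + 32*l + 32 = (l + 4)*(l^2 + 6*l + 8) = (l + 4)^2*(l + 2)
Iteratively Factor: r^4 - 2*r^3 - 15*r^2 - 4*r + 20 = (r + 2)*(r^3 - 4*r^2 - 7*r + 10) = (r - 5)*(r + 2)*(r^2 + r - 2) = (r - 5)*(r + 2)^2*(r - 1)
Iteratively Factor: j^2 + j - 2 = (j - 1)*(j + 2)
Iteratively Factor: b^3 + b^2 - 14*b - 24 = (b + 3)*(b^2 - 2*b - 8) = (b + 2)*(b + 3)*(b - 4)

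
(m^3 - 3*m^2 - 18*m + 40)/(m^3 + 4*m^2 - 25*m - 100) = (m - 2)/(m + 5)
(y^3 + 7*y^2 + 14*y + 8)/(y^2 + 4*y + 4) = (y^2 + 5*y + 4)/(y + 2)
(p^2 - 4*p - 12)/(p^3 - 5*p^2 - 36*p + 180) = (p + 2)/(p^2 + p - 30)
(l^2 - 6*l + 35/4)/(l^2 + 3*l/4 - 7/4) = (4*l^2 - 24*l + 35)/(4*l^2 + 3*l - 7)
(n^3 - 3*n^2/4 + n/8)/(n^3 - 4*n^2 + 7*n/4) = (4*n - 1)/(2*(2*n - 7))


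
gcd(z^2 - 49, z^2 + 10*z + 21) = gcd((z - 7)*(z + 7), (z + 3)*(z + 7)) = z + 7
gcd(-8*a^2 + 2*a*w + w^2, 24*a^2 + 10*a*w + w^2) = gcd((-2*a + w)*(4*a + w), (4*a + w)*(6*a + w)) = 4*a + w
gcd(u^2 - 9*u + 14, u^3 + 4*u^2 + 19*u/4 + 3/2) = 1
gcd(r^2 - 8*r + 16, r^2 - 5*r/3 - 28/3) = r - 4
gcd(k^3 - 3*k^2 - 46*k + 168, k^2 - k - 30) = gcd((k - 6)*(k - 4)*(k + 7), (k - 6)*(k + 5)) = k - 6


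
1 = 1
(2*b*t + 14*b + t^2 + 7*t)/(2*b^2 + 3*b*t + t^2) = (t + 7)/(b + t)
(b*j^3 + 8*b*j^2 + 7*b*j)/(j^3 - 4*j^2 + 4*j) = b*(j^2 + 8*j + 7)/(j^2 - 4*j + 4)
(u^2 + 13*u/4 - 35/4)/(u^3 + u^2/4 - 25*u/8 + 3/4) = 2*(4*u^2 + 13*u - 35)/(8*u^3 + 2*u^2 - 25*u + 6)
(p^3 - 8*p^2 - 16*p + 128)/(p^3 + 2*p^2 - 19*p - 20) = (p^2 - 4*p - 32)/(p^2 + 6*p + 5)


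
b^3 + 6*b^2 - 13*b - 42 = (b - 3)*(b + 2)*(b + 7)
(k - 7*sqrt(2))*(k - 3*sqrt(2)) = k^2 - 10*sqrt(2)*k + 42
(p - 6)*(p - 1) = p^2 - 7*p + 6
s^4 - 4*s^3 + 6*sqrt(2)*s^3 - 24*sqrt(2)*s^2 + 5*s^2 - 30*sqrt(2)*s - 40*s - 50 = (s - 5)*(s + 1)*(s + sqrt(2))*(s + 5*sqrt(2))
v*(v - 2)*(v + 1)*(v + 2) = v^4 + v^3 - 4*v^2 - 4*v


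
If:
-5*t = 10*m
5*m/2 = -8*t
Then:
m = 0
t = 0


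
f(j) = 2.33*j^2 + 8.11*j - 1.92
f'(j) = 4.66*j + 8.11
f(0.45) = 2.20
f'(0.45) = 10.21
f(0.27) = 0.44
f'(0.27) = 9.37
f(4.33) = 76.88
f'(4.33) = 28.29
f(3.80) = 62.54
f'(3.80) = 25.82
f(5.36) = 108.49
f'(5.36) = 33.09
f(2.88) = 40.76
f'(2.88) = 21.53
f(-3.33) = -3.09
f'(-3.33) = -7.41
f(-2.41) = -7.93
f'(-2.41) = -3.12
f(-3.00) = -5.28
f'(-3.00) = -5.87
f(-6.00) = 33.30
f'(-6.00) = -19.85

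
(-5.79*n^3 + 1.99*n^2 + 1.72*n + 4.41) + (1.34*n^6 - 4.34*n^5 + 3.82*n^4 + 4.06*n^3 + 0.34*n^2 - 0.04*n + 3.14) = 1.34*n^6 - 4.34*n^5 + 3.82*n^4 - 1.73*n^3 + 2.33*n^2 + 1.68*n + 7.55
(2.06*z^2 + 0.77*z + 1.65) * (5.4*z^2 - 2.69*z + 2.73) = 11.124*z^4 - 1.3834*z^3 + 12.4625*z^2 - 2.3364*z + 4.5045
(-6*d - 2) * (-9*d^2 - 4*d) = 54*d^3 + 42*d^2 + 8*d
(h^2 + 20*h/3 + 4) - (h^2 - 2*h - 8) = 26*h/3 + 12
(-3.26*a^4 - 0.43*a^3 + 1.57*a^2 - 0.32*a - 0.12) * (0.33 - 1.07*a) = 3.4882*a^5 - 0.6157*a^4 - 1.8218*a^3 + 0.8605*a^2 + 0.0228*a - 0.0396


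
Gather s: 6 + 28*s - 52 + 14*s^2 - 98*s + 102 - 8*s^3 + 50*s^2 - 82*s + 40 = -8*s^3 + 64*s^2 - 152*s + 96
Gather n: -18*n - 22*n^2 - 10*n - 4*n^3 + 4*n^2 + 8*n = -4*n^3 - 18*n^2 - 20*n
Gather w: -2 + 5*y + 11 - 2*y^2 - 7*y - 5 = -2*y^2 - 2*y + 4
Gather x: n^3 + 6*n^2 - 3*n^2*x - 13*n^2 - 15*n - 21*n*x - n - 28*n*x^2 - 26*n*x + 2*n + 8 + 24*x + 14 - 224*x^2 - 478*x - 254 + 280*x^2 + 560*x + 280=n^3 - 7*n^2 - 14*n + x^2*(56 - 28*n) + x*(-3*n^2 - 47*n + 106) + 48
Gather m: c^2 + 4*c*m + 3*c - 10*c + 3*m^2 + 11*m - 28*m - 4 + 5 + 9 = c^2 - 7*c + 3*m^2 + m*(4*c - 17) + 10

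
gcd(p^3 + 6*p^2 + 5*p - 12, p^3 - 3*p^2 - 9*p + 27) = p + 3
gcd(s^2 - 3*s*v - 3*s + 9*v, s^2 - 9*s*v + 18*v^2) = s - 3*v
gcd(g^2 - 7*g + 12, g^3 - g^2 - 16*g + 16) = g - 4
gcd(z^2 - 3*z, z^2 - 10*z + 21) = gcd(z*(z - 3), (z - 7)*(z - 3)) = z - 3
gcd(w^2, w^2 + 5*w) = w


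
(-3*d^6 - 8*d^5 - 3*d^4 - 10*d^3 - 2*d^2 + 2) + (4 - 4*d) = -3*d^6 - 8*d^5 - 3*d^4 - 10*d^3 - 2*d^2 - 4*d + 6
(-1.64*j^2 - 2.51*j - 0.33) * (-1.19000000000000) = 1.9516*j^2 + 2.9869*j + 0.3927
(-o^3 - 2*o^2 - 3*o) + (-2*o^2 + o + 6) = -o^3 - 4*o^2 - 2*o + 6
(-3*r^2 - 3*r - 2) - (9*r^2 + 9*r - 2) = -12*r^2 - 12*r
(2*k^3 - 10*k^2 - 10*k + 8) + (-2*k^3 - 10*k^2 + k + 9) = -20*k^2 - 9*k + 17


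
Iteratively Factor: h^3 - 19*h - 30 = (h - 5)*(h^2 + 5*h + 6) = (h - 5)*(h + 3)*(h + 2)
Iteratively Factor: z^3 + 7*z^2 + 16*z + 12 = (z + 3)*(z^2 + 4*z + 4) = (z + 2)*(z + 3)*(z + 2)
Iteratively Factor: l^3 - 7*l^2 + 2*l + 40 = (l + 2)*(l^2 - 9*l + 20) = (l - 5)*(l + 2)*(l - 4)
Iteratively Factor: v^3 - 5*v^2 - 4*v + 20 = (v - 2)*(v^2 - 3*v - 10) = (v - 5)*(v - 2)*(v + 2)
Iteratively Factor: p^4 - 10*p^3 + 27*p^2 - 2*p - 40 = (p - 4)*(p^3 - 6*p^2 + 3*p + 10) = (p - 4)*(p + 1)*(p^2 - 7*p + 10) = (p - 5)*(p - 4)*(p + 1)*(p - 2)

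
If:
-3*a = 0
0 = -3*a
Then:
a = 0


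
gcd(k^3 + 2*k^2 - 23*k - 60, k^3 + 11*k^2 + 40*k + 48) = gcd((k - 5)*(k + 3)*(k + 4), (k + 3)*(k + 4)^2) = k^2 + 7*k + 12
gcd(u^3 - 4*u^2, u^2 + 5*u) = u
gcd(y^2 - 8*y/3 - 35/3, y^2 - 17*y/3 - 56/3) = y + 7/3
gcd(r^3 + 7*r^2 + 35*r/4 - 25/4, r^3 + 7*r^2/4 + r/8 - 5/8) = r - 1/2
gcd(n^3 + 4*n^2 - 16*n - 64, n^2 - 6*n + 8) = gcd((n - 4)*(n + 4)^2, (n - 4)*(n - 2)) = n - 4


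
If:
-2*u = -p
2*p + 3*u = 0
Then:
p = 0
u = 0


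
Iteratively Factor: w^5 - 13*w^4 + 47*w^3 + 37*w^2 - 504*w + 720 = (w + 3)*(w^4 - 16*w^3 + 95*w^2 - 248*w + 240) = (w - 4)*(w + 3)*(w^3 - 12*w^2 + 47*w - 60) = (w - 5)*(w - 4)*(w + 3)*(w^2 - 7*w + 12) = (w - 5)*(w - 4)^2*(w + 3)*(w - 3)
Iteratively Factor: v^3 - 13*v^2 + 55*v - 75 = (v - 5)*(v^2 - 8*v + 15) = (v - 5)^2*(v - 3)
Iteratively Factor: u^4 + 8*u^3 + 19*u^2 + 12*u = (u + 1)*(u^3 + 7*u^2 + 12*u) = u*(u + 1)*(u^2 + 7*u + 12) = u*(u + 1)*(u + 3)*(u + 4)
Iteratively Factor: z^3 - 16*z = (z + 4)*(z^2 - 4*z) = z*(z + 4)*(z - 4)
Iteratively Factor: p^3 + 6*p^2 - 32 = (p + 4)*(p^2 + 2*p - 8) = (p + 4)^2*(p - 2)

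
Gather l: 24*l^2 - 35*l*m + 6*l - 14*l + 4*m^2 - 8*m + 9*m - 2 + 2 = 24*l^2 + l*(-35*m - 8) + 4*m^2 + m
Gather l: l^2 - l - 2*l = l^2 - 3*l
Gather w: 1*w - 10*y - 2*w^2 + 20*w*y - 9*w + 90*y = -2*w^2 + w*(20*y - 8) + 80*y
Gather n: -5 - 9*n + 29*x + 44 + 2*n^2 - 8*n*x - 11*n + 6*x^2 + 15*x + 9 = 2*n^2 + n*(-8*x - 20) + 6*x^2 + 44*x + 48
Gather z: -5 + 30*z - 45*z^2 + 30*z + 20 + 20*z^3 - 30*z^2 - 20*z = 20*z^3 - 75*z^2 + 40*z + 15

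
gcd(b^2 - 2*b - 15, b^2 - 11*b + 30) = b - 5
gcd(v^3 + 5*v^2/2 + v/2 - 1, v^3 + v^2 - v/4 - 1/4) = v^2 + v/2 - 1/2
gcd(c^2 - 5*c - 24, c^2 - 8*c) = c - 8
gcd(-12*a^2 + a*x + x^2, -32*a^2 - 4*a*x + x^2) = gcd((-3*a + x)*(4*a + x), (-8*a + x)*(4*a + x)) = 4*a + x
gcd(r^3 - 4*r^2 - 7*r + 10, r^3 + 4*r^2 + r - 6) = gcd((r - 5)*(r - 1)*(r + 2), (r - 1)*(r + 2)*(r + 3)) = r^2 + r - 2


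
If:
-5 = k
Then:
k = -5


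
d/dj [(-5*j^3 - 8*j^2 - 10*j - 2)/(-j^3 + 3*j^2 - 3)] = (-23*j^4 - 20*j^3 + 69*j^2 + 60*j + 30)/(j^6 - 6*j^5 + 9*j^4 + 6*j^3 - 18*j^2 + 9)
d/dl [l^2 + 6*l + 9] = 2*l + 6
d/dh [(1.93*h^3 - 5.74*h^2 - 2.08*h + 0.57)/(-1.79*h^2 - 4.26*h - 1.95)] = (-3.4547*h^4 - 16.4436*h^3 + 9.4387*h^2 + 24.4266*h + 6.4842)/(3.2041*h^4 + 15.2508*h^3 + 25.1286*h^2 + 16.614*h + 3.8025)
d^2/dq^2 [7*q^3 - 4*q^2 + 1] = 42*q - 8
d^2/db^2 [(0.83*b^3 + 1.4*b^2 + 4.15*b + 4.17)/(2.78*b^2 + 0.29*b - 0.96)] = (66.458174*b^3 + 214.396056*b^2 + 91.213812*b + 27.850386)/(21.484952*b^6 + 6.723708*b^5 - 21.556398*b^4 - 4.619323*b^3 + 7.443936*b^2 + 0.801792*b - 0.884736)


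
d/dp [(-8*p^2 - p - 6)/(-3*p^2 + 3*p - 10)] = (-27*p^2 + 124*p + 28)/(9*p^4 - 18*p^3 + 69*p^2 - 60*p + 100)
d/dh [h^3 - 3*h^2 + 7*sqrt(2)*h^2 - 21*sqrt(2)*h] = 3*h^2 - 6*h + 14*sqrt(2)*h - 21*sqrt(2)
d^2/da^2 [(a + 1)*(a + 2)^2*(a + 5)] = 12*a^2 + 60*a + 66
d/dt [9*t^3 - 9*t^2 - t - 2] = 27*t^2 - 18*t - 1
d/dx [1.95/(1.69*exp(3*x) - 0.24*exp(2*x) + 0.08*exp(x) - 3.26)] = (-9.8865*exp(2*x) + 0.936*exp(x) - 0.156)*exp(x)/(1.69*exp(3*x) - 0.24*exp(2*x) + 0.08*exp(x) - 3.26)^2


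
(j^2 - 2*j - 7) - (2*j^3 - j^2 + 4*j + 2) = -2*j^3 + 2*j^2 - 6*j - 9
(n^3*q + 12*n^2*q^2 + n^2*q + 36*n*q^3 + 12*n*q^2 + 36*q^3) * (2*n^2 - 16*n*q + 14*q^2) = 2*n^5*q + 8*n^4*q^2 + 2*n^4*q - 106*n^3*q^3 + 8*n^3*q^2 - 408*n^2*q^4 - 106*n^2*q^3 + 504*n*q^5 - 408*n*q^4 + 504*q^5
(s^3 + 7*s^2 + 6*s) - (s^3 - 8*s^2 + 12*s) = 15*s^2 - 6*s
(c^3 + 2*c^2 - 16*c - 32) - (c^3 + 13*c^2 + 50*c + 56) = -11*c^2 - 66*c - 88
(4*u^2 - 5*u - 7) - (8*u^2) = -4*u^2 - 5*u - 7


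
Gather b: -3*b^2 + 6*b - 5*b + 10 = -3*b^2 + b + 10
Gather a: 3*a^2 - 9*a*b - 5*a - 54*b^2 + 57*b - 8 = 3*a^2 + a*(-9*b - 5) - 54*b^2 + 57*b - 8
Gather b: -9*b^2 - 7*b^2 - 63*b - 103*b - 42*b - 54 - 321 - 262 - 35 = -16*b^2 - 208*b - 672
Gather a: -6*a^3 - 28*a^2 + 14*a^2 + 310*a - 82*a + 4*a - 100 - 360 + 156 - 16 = -6*a^3 - 14*a^2 + 232*a - 320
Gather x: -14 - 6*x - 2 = -6*x - 16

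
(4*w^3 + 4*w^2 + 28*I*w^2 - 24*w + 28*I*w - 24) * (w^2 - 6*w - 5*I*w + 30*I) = 4*w^5 - 20*w^4 + 8*I*w^4 + 92*w^3 - 40*I*w^3 - 580*w^2 + 72*I*w^2 - 696*w - 600*I*w - 720*I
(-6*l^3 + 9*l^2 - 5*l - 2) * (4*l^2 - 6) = -24*l^5 + 36*l^4 + 16*l^3 - 62*l^2 + 30*l + 12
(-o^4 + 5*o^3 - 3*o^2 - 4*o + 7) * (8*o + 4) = -8*o^5 + 36*o^4 - 4*o^3 - 44*o^2 + 40*o + 28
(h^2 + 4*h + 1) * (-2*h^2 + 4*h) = -2*h^4 - 4*h^3 + 14*h^2 + 4*h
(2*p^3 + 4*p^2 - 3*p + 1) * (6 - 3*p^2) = -6*p^5 - 12*p^4 + 21*p^3 + 21*p^2 - 18*p + 6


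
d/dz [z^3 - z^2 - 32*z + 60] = 3*z^2 - 2*z - 32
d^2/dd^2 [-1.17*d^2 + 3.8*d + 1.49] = -2.34000000000000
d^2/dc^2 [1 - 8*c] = 0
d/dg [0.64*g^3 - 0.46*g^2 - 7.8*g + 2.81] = 1.92*g^2 - 0.92*g - 7.8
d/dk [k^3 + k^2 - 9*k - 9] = 3*k^2 + 2*k - 9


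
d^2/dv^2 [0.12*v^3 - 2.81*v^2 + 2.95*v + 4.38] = 0.72*v - 5.62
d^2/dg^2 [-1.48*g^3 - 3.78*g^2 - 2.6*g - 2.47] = -8.88*g - 7.56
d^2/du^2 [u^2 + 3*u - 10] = 2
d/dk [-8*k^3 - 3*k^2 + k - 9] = -24*k^2 - 6*k + 1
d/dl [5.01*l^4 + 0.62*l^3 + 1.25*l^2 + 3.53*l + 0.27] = 20.04*l^3 + 1.86*l^2 + 2.5*l + 3.53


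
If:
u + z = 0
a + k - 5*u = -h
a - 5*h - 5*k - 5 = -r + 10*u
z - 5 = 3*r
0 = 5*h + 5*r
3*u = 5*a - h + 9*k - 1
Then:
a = 1323/136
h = 293/136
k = -621/136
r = -293/136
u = 199/136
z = -199/136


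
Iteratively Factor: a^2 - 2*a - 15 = (a - 5)*(a + 3)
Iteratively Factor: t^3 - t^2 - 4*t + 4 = (t - 2)*(t^2 + t - 2) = (t - 2)*(t - 1)*(t + 2)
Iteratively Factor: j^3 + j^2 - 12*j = (j)*(j^2 + j - 12) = j*(j + 4)*(j - 3)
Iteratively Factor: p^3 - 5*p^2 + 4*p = (p - 4)*(p^2 - p) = p*(p - 4)*(p - 1)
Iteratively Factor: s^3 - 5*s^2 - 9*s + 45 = (s - 5)*(s^2 - 9) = (s - 5)*(s + 3)*(s - 3)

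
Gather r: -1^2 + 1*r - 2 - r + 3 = 0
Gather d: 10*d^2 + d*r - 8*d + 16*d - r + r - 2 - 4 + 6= 10*d^2 + d*(r + 8)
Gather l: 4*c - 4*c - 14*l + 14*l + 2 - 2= 0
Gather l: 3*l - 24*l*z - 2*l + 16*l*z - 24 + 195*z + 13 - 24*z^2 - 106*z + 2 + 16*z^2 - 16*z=l*(1 - 8*z) - 8*z^2 + 73*z - 9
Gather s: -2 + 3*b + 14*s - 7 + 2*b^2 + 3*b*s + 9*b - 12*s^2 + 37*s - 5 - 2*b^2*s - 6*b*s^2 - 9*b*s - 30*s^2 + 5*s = 2*b^2 + 12*b + s^2*(-6*b - 42) + s*(-2*b^2 - 6*b + 56) - 14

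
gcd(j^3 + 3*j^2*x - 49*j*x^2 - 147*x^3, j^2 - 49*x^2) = -j^2 + 49*x^2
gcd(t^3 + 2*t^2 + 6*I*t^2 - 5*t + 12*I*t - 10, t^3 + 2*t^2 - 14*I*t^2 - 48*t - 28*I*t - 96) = t + 2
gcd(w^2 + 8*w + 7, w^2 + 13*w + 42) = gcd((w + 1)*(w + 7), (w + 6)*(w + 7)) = w + 7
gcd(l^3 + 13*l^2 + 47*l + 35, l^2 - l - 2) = l + 1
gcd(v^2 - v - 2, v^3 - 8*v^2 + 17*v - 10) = v - 2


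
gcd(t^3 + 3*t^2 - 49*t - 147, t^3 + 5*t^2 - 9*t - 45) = t + 3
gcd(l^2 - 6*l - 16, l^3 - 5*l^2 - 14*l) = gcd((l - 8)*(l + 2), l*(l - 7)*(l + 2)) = l + 2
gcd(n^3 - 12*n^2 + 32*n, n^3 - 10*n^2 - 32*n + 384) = n - 8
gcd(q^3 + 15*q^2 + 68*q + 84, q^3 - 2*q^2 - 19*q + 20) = 1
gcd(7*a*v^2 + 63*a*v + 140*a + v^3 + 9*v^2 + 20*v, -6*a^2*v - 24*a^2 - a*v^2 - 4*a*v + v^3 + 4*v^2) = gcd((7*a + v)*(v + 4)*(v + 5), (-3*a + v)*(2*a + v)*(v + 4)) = v + 4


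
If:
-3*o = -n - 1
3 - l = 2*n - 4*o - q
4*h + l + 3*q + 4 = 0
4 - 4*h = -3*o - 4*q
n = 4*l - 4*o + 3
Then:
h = 5/62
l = 121/124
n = 74/31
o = 35/31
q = -219/124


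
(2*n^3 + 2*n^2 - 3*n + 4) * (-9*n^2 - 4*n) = -18*n^5 - 26*n^4 + 19*n^3 - 24*n^2 - 16*n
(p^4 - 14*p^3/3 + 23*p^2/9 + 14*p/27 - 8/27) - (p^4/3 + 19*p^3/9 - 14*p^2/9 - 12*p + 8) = 2*p^4/3 - 61*p^3/9 + 37*p^2/9 + 338*p/27 - 224/27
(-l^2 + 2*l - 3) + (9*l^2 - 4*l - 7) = 8*l^2 - 2*l - 10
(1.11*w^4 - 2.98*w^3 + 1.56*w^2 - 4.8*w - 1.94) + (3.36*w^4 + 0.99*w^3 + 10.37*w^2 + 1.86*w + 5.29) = 4.47*w^4 - 1.99*w^3 + 11.93*w^2 - 2.94*w + 3.35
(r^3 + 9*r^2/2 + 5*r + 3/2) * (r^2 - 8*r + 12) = r^5 - 7*r^4/2 - 19*r^3 + 31*r^2/2 + 48*r + 18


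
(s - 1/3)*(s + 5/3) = s^2 + 4*s/3 - 5/9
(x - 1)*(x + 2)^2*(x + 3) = x^4 + 6*x^3 + 9*x^2 - 4*x - 12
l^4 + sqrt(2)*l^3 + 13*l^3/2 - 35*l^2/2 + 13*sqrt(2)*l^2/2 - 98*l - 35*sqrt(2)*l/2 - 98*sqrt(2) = (l - 4)*(l + 7/2)*(l + 7)*(l + sqrt(2))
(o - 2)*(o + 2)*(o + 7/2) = o^3 + 7*o^2/2 - 4*o - 14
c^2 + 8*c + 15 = (c + 3)*(c + 5)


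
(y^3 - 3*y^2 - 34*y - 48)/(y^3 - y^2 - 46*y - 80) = (y + 3)/(y + 5)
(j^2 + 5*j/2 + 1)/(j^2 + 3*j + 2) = (j + 1/2)/(j + 1)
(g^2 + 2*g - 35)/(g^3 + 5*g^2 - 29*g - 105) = 1/(g + 3)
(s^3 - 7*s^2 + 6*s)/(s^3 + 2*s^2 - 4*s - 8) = s*(s^2 - 7*s + 6)/(s^3 + 2*s^2 - 4*s - 8)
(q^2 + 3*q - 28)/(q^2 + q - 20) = (q + 7)/(q + 5)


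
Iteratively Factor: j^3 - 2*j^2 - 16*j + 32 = (j + 4)*(j^2 - 6*j + 8) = (j - 2)*(j + 4)*(j - 4)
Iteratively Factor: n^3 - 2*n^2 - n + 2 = (n - 2)*(n^2 - 1) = (n - 2)*(n + 1)*(n - 1)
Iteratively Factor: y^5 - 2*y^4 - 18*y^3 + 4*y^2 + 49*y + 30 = (y + 1)*(y^4 - 3*y^3 - 15*y^2 + 19*y + 30) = (y + 1)*(y + 3)*(y^3 - 6*y^2 + 3*y + 10) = (y - 2)*(y + 1)*(y + 3)*(y^2 - 4*y - 5) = (y - 5)*(y - 2)*(y + 1)*(y + 3)*(y + 1)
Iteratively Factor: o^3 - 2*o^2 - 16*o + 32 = (o + 4)*(o^2 - 6*o + 8) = (o - 4)*(o + 4)*(o - 2)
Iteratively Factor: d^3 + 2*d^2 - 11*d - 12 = (d + 4)*(d^2 - 2*d - 3) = (d - 3)*(d + 4)*(d + 1)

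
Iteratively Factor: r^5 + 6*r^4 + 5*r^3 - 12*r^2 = (r - 1)*(r^4 + 7*r^3 + 12*r^2) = r*(r - 1)*(r^3 + 7*r^2 + 12*r) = r^2*(r - 1)*(r^2 + 7*r + 12) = r^2*(r - 1)*(r + 4)*(r + 3)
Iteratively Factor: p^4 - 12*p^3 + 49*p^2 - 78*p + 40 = (p - 5)*(p^3 - 7*p^2 + 14*p - 8) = (p - 5)*(p - 2)*(p^2 - 5*p + 4) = (p - 5)*(p - 2)*(p - 1)*(p - 4)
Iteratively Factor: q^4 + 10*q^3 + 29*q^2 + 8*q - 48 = (q - 1)*(q^3 + 11*q^2 + 40*q + 48) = (q - 1)*(q + 4)*(q^2 + 7*q + 12) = (q - 1)*(q + 4)^2*(q + 3)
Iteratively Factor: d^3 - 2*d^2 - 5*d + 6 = (d - 3)*(d^2 + d - 2) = (d - 3)*(d - 1)*(d + 2)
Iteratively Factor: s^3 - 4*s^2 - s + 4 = (s - 1)*(s^2 - 3*s - 4) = (s - 1)*(s + 1)*(s - 4)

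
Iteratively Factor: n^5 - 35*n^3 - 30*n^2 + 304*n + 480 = (n - 4)*(n^4 + 4*n^3 - 19*n^2 - 106*n - 120) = (n - 4)*(n + 3)*(n^3 + n^2 - 22*n - 40) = (n - 4)*(n + 2)*(n + 3)*(n^2 - n - 20) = (n - 4)*(n + 2)*(n + 3)*(n + 4)*(n - 5)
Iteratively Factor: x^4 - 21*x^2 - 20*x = (x + 4)*(x^3 - 4*x^2 - 5*x) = x*(x + 4)*(x^2 - 4*x - 5) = x*(x + 1)*(x + 4)*(x - 5)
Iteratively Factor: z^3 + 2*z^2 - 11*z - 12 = (z + 4)*(z^2 - 2*z - 3) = (z + 1)*(z + 4)*(z - 3)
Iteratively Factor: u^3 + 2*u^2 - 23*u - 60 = (u + 3)*(u^2 - u - 20) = (u + 3)*(u + 4)*(u - 5)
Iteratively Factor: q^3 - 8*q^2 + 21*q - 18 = (q - 2)*(q^2 - 6*q + 9) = (q - 3)*(q - 2)*(q - 3)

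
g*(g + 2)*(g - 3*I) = g^3 + 2*g^2 - 3*I*g^2 - 6*I*g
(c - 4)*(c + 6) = c^2 + 2*c - 24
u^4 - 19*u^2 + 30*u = u*(u - 3)*(u - 2)*(u + 5)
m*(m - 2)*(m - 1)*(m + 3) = m^4 - 7*m^2 + 6*m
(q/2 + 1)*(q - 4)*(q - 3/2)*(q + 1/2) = q^4/2 - 3*q^3/2 - 27*q^2/8 + 19*q/4 + 3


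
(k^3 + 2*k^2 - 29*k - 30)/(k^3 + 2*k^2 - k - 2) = (k^2 + k - 30)/(k^2 + k - 2)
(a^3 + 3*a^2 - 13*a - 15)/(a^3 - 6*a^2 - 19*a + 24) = (a^3 + 3*a^2 - 13*a - 15)/(a^3 - 6*a^2 - 19*a + 24)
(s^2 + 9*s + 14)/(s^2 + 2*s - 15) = (s^2 + 9*s + 14)/(s^2 + 2*s - 15)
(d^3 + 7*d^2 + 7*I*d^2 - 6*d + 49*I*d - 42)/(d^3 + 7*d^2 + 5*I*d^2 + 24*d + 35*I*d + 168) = (d^2 + 7*I*d - 6)/(d^2 + 5*I*d + 24)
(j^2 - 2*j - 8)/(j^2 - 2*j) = (j^2 - 2*j - 8)/(j*(j - 2))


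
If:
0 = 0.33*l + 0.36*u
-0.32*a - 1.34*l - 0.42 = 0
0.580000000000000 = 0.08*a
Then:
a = 7.25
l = -2.04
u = 1.87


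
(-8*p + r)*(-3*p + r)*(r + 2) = 24*p^2*r + 48*p^2 - 11*p*r^2 - 22*p*r + r^3 + 2*r^2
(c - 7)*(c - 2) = c^2 - 9*c + 14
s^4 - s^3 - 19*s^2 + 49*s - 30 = (s - 3)*(s - 2)*(s - 1)*(s + 5)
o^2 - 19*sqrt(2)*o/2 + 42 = (o - 6*sqrt(2))*(o - 7*sqrt(2)/2)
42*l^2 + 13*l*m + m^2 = (6*l + m)*(7*l + m)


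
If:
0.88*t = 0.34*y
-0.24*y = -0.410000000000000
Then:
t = 0.66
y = 1.71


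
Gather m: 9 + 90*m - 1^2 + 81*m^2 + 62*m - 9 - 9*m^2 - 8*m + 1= 72*m^2 + 144*m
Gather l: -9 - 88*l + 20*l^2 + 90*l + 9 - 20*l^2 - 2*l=0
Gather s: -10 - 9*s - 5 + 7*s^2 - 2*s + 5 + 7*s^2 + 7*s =14*s^2 - 4*s - 10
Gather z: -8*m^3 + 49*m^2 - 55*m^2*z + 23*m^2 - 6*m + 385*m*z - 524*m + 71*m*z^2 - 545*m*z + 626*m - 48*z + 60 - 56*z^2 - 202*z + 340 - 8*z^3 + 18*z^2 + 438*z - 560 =-8*m^3 + 72*m^2 + 96*m - 8*z^3 + z^2*(71*m - 38) + z*(-55*m^2 - 160*m + 188) - 160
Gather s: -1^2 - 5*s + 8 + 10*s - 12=5*s - 5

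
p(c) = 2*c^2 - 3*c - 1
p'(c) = 4*c - 3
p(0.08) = -1.23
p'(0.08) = -2.68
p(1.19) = -1.74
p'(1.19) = 1.76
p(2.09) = 1.47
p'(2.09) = 5.36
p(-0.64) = 1.74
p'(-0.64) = -5.56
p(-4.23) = 47.48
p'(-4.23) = -19.92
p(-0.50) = 1.00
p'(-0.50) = -5.00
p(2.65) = 5.10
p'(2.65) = 7.60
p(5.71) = 47.08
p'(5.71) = 19.84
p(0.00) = -1.00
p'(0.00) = -3.00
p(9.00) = 134.00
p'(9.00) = 33.00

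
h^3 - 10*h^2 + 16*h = h*(h - 8)*(h - 2)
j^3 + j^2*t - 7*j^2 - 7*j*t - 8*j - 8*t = (j - 8)*(j + 1)*(j + t)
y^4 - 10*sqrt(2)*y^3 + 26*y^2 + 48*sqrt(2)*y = y*(y - 8*sqrt(2))*(y - 3*sqrt(2))*(y + sqrt(2))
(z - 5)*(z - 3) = z^2 - 8*z + 15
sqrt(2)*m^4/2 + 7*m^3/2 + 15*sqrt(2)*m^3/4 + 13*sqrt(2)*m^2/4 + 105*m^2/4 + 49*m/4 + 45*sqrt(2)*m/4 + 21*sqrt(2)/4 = (m + 1/2)*(m + 7)*(m + 3*sqrt(2))*(sqrt(2)*m/2 + 1/2)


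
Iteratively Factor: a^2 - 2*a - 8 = (a + 2)*(a - 4)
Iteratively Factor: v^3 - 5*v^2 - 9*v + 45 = (v - 3)*(v^2 - 2*v - 15) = (v - 5)*(v - 3)*(v + 3)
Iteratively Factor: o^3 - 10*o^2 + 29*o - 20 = (o - 1)*(o^2 - 9*o + 20) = (o - 4)*(o - 1)*(o - 5)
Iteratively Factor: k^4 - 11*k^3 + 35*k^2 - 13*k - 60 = (k - 5)*(k^3 - 6*k^2 + 5*k + 12) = (k - 5)*(k + 1)*(k^2 - 7*k + 12) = (k - 5)*(k - 4)*(k + 1)*(k - 3)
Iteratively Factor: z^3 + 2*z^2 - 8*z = (z + 4)*(z^2 - 2*z) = z*(z + 4)*(z - 2)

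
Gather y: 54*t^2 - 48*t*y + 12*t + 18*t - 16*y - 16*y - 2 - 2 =54*t^2 + 30*t + y*(-48*t - 32) - 4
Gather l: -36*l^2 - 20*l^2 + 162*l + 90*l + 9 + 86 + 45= -56*l^2 + 252*l + 140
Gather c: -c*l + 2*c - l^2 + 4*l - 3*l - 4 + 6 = c*(2 - l) - l^2 + l + 2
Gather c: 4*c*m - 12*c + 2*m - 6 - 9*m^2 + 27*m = c*(4*m - 12) - 9*m^2 + 29*m - 6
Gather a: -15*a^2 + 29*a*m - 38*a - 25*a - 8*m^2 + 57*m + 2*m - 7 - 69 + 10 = -15*a^2 + a*(29*m - 63) - 8*m^2 + 59*m - 66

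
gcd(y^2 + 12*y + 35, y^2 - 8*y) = 1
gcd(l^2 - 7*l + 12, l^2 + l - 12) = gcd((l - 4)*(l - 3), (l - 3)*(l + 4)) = l - 3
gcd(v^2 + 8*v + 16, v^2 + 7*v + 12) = v + 4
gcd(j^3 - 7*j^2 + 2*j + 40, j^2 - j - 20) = j - 5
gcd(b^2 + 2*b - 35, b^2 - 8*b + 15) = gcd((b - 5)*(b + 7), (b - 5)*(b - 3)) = b - 5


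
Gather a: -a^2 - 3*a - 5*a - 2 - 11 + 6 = -a^2 - 8*a - 7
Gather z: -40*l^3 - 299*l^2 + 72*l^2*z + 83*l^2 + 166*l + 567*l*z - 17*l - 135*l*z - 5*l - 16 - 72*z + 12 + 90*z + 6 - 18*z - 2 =-40*l^3 - 216*l^2 + 144*l + z*(72*l^2 + 432*l)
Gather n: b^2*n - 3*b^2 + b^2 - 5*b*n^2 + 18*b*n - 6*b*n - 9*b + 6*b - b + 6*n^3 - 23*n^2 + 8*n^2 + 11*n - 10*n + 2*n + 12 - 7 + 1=-2*b^2 - 4*b + 6*n^3 + n^2*(-5*b - 15) + n*(b^2 + 12*b + 3) + 6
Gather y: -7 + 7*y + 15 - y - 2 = 6*y + 6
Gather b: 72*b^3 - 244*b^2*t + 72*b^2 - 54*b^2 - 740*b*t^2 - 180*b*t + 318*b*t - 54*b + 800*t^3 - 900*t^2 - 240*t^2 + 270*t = 72*b^3 + b^2*(18 - 244*t) + b*(-740*t^2 + 138*t - 54) + 800*t^3 - 1140*t^2 + 270*t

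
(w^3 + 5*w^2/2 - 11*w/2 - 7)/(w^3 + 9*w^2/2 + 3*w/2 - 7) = (w^2 - w - 2)/(w^2 + w - 2)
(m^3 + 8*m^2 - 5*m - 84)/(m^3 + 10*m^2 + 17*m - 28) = (m - 3)/(m - 1)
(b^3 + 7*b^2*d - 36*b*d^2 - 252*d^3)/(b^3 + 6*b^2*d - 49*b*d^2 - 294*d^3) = (b - 6*d)/(b - 7*d)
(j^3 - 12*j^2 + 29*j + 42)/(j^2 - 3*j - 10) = (-j^3 + 12*j^2 - 29*j - 42)/(-j^2 + 3*j + 10)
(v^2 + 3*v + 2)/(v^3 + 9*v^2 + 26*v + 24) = (v + 1)/(v^2 + 7*v + 12)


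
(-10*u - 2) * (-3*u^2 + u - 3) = 30*u^3 - 4*u^2 + 28*u + 6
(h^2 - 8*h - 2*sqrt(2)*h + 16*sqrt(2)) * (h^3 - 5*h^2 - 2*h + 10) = h^5 - 13*h^4 - 2*sqrt(2)*h^4 + 26*sqrt(2)*h^3 + 38*h^3 - 76*sqrt(2)*h^2 + 26*h^2 - 80*h - 52*sqrt(2)*h + 160*sqrt(2)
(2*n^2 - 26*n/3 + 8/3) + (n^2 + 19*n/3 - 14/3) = 3*n^2 - 7*n/3 - 2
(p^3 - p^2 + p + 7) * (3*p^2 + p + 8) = 3*p^5 - 2*p^4 + 10*p^3 + 14*p^2 + 15*p + 56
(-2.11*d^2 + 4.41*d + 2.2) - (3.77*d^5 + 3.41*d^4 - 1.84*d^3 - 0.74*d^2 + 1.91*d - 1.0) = -3.77*d^5 - 3.41*d^4 + 1.84*d^3 - 1.37*d^2 + 2.5*d + 3.2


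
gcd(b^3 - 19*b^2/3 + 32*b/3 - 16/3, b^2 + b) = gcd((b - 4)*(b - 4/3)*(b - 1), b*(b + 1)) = 1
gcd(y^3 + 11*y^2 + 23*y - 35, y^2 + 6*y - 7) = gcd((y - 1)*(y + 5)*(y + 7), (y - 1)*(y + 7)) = y^2 + 6*y - 7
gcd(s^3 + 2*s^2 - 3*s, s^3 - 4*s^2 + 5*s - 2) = s - 1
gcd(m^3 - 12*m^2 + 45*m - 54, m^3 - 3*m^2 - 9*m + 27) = m^2 - 6*m + 9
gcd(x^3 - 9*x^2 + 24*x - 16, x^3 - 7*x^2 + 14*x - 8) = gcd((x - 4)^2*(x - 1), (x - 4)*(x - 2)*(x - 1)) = x^2 - 5*x + 4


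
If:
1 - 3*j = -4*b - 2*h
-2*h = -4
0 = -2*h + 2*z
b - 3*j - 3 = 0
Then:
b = -8/3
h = 2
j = -17/9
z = 2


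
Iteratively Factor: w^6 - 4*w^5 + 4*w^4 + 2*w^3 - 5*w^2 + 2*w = (w - 1)*(w^5 - 3*w^4 + w^3 + 3*w^2 - 2*w) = w*(w - 1)*(w^4 - 3*w^3 + w^2 + 3*w - 2) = w*(w - 1)^2*(w^3 - 2*w^2 - w + 2) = w*(w - 1)^2*(w + 1)*(w^2 - 3*w + 2) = w*(w - 2)*(w - 1)^2*(w + 1)*(w - 1)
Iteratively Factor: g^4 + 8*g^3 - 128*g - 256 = (g + 4)*(g^3 + 4*g^2 - 16*g - 64) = (g - 4)*(g + 4)*(g^2 + 8*g + 16) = (g - 4)*(g + 4)^2*(g + 4)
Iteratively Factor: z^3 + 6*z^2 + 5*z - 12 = (z + 3)*(z^2 + 3*z - 4) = (z - 1)*(z + 3)*(z + 4)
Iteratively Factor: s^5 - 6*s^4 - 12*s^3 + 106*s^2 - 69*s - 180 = (s - 3)*(s^4 - 3*s^3 - 21*s^2 + 43*s + 60) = (s - 3)^2*(s^3 - 21*s - 20) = (s - 3)^2*(s + 1)*(s^2 - s - 20) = (s - 3)^2*(s + 1)*(s + 4)*(s - 5)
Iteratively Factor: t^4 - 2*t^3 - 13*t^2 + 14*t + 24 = (t - 4)*(t^3 + 2*t^2 - 5*t - 6) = (t - 4)*(t + 1)*(t^2 + t - 6) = (t - 4)*(t - 2)*(t + 1)*(t + 3)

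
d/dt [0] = 0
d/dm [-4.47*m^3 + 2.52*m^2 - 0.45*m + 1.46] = -13.41*m^2 + 5.04*m - 0.45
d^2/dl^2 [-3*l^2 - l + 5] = -6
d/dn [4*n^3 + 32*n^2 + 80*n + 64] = 12*n^2 + 64*n + 80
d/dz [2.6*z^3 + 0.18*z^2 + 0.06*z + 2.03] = 7.8*z^2 + 0.36*z + 0.06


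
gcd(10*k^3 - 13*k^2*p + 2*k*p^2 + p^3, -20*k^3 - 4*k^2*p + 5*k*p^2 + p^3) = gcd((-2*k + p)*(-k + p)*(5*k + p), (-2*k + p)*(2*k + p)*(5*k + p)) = -10*k^2 + 3*k*p + p^2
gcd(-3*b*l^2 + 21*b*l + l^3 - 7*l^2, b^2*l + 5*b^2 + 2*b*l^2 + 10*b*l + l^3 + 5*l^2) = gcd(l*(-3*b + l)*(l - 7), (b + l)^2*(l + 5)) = 1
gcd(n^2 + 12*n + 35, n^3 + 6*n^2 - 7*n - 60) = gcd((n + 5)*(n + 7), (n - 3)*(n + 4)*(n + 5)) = n + 5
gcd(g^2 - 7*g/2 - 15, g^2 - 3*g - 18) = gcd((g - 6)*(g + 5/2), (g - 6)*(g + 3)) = g - 6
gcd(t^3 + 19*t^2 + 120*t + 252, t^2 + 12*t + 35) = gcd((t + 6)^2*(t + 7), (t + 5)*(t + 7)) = t + 7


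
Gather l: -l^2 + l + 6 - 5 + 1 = -l^2 + l + 2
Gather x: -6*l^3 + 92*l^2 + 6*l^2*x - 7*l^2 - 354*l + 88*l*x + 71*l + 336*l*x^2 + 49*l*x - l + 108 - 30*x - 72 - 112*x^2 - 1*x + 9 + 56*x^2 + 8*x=-6*l^3 + 85*l^2 - 284*l + x^2*(336*l - 56) + x*(6*l^2 + 137*l - 23) + 45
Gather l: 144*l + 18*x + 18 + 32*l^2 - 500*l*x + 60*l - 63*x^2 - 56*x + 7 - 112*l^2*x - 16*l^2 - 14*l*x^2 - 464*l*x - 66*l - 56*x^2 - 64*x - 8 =l^2*(16 - 112*x) + l*(-14*x^2 - 964*x + 138) - 119*x^2 - 102*x + 17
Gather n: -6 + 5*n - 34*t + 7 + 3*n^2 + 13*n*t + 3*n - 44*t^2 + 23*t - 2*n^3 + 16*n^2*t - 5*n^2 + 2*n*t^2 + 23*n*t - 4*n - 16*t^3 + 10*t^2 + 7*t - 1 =-2*n^3 + n^2*(16*t - 2) + n*(2*t^2 + 36*t + 4) - 16*t^3 - 34*t^2 - 4*t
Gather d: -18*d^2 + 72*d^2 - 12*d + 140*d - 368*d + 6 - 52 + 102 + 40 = 54*d^2 - 240*d + 96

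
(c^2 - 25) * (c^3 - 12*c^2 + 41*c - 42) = c^5 - 12*c^4 + 16*c^3 + 258*c^2 - 1025*c + 1050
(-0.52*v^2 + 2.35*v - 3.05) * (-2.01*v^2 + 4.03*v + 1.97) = 1.0452*v^4 - 6.8191*v^3 + 14.5766*v^2 - 7.662*v - 6.0085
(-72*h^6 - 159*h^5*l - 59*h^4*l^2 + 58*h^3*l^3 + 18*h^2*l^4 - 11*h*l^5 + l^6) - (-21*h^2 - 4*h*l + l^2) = -72*h^6 - 159*h^5*l - 59*h^4*l^2 + 58*h^3*l^3 + 18*h^2*l^4 + 21*h^2 - 11*h*l^5 + 4*h*l + l^6 - l^2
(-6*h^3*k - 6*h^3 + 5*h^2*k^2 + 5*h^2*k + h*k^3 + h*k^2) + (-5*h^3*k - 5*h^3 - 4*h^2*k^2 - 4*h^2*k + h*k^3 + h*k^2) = -11*h^3*k - 11*h^3 + h^2*k^2 + h^2*k + 2*h*k^3 + 2*h*k^2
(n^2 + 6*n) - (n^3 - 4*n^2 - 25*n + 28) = -n^3 + 5*n^2 + 31*n - 28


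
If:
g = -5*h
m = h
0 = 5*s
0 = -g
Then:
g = 0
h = 0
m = 0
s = 0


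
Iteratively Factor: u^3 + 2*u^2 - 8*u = (u + 4)*(u^2 - 2*u) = u*(u + 4)*(u - 2)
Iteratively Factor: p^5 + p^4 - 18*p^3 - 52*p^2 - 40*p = (p + 2)*(p^4 - p^3 - 16*p^2 - 20*p) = p*(p + 2)*(p^3 - p^2 - 16*p - 20) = p*(p + 2)^2*(p^2 - 3*p - 10) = p*(p + 2)^3*(p - 5)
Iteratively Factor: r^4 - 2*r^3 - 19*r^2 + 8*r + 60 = (r + 2)*(r^3 - 4*r^2 - 11*r + 30) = (r - 2)*(r + 2)*(r^2 - 2*r - 15) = (r - 5)*(r - 2)*(r + 2)*(r + 3)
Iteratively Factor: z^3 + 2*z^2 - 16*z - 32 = (z + 4)*(z^2 - 2*z - 8) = (z - 4)*(z + 4)*(z + 2)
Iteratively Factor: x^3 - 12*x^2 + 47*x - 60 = (x - 4)*(x^2 - 8*x + 15) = (x - 4)*(x - 3)*(x - 5)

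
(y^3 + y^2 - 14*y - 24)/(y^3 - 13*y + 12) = (y^3 + y^2 - 14*y - 24)/(y^3 - 13*y + 12)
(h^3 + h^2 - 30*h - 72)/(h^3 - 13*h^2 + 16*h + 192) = (h^2 - 2*h - 24)/(h^2 - 16*h + 64)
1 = 1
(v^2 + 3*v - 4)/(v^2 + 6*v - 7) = (v + 4)/(v + 7)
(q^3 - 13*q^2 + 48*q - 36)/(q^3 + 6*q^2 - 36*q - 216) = (q^2 - 7*q + 6)/(q^2 + 12*q + 36)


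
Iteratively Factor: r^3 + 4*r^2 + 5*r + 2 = (r + 2)*(r^2 + 2*r + 1) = (r + 1)*(r + 2)*(r + 1)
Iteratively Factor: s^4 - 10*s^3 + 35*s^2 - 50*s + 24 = (s - 2)*(s^3 - 8*s^2 + 19*s - 12) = (s - 3)*(s - 2)*(s^2 - 5*s + 4) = (s - 4)*(s - 3)*(s - 2)*(s - 1)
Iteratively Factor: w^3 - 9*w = (w)*(w^2 - 9) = w*(w - 3)*(w + 3)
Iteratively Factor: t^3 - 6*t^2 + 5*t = (t)*(t^2 - 6*t + 5) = t*(t - 5)*(t - 1)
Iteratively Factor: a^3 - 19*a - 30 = (a + 3)*(a^2 - 3*a - 10) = (a + 2)*(a + 3)*(a - 5)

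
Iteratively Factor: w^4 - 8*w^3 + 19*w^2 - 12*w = (w)*(w^3 - 8*w^2 + 19*w - 12) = w*(w - 1)*(w^2 - 7*w + 12) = w*(w - 3)*(w - 1)*(w - 4)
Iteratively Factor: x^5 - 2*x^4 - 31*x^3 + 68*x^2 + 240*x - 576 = (x - 3)*(x^4 + x^3 - 28*x^2 - 16*x + 192) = (x - 3)*(x + 4)*(x^3 - 3*x^2 - 16*x + 48) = (x - 3)*(x + 4)^2*(x^2 - 7*x + 12) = (x - 4)*(x - 3)*(x + 4)^2*(x - 3)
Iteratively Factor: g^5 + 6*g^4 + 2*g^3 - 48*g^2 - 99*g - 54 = (g + 3)*(g^4 + 3*g^3 - 7*g^2 - 27*g - 18) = (g - 3)*(g + 3)*(g^3 + 6*g^2 + 11*g + 6) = (g - 3)*(g + 1)*(g + 3)*(g^2 + 5*g + 6) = (g - 3)*(g + 1)*(g + 2)*(g + 3)*(g + 3)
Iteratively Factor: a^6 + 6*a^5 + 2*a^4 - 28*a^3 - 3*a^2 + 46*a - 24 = (a + 3)*(a^5 + 3*a^4 - 7*a^3 - 7*a^2 + 18*a - 8) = (a + 3)*(a + 4)*(a^4 - a^3 - 3*a^2 + 5*a - 2) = (a + 2)*(a + 3)*(a + 4)*(a^3 - 3*a^2 + 3*a - 1) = (a - 1)*(a + 2)*(a + 3)*(a + 4)*(a^2 - 2*a + 1) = (a - 1)^2*(a + 2)*(a + 3)*(a + 4)*(a - 1)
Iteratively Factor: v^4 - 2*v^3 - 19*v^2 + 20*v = (v - 5)*(v^3 + 3*v^2 - 4*v) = v*(v - 5)*(v^2 + 3*v - 4) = v*(v - 5)*(v + 4)*(v - 1)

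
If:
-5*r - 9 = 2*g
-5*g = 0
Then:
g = 0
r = -9/5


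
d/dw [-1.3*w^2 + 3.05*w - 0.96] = 3.05 - 2.6*w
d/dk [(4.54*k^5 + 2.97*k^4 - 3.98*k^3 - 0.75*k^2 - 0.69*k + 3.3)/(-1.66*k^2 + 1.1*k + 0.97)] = (-22.6092*k^6 + 10.1156*k^5 + 38.4268*k^4 + 2.7676*k^3 - 13.5522*k^2 + 9.501*k - 4.2993)/(2.7556*k^4 - 3.652*k^3 - 2.0104*k^2 + 2.134*k + 0.9409)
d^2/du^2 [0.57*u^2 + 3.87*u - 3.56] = 1.14000000000000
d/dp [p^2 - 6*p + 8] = 2*p - 6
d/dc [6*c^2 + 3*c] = 12*c + 3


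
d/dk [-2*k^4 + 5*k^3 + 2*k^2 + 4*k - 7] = -8*k^3 + 15*k^2 + 4*k + 4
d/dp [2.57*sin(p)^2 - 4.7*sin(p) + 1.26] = (5.14*sin(p) - 4.7)*cos(p)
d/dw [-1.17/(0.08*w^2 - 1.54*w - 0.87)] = (0.1872*w - 1.8018)/(-0.08*w^2 + 1.54*w + 0.87)^2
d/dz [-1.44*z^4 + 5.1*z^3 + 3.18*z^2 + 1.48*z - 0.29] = -5.76*z^3 + 15.3*z^2 + 6.36*z + 1.48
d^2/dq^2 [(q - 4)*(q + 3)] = 2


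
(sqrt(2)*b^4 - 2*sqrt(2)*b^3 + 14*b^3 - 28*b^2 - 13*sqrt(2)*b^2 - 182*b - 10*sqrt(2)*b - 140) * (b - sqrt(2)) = sqrt(2)*b^5 - 2*sqrt(2)*b^4 + 12*b^4 - 27*sqrt(2)*b^3 - 24*b^3 - 156*b^2 + 18*sqrt(2)*b^2 - 120*b + 182*sqrt(2)*b + 140*sqrt(2)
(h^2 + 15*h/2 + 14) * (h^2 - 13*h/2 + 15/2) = h^4 + h^3 - 109*h^2/4 - 139*h/4 + 105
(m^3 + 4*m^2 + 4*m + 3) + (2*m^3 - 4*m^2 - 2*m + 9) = 3*m^3 + 2*m + 12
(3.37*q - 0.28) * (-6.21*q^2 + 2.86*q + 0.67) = -20.9277*q^3 + 11.377*q^2 + 1.4571*q - 0.1876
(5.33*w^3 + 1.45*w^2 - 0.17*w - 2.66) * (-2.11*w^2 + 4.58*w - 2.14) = -11.2463*w^5 + 21.3519*w^4 - 4.4065*w^3 + 1.731*w^2 - 11.819*w + 5.6924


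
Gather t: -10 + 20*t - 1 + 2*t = 22*t - 11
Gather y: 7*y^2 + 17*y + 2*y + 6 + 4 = 7*y^2 + 19*y + 10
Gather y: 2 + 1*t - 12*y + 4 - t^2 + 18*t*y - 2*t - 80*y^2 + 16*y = -t^2 - t - 80*y^2 + y*(18*t + 4) + 6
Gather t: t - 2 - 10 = t - 12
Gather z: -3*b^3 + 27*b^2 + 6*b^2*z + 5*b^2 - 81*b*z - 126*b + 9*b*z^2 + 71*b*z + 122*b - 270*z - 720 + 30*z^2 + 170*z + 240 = -3*b^3 + 32*b^2 - 4*b + z^2*(9*b + 30) + z*(6*b^2 - 10*b - 100) - 480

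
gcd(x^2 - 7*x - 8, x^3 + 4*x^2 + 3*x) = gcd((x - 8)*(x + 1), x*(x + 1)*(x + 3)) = x + 1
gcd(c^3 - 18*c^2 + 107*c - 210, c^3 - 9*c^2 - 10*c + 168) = c^2 - 13*c + 42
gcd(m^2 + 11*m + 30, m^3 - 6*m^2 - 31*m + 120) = m + 5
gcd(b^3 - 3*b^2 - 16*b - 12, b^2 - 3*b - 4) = b + 1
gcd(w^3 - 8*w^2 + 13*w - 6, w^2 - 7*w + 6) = w^2 - 7*w + 6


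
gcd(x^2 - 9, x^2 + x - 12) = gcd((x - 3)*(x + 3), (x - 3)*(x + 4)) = x - 3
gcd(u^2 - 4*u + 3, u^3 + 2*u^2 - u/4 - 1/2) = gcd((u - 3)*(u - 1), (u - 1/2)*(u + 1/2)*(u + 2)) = 1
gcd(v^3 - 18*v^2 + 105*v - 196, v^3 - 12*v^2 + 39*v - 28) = v^2 - 11*v + 28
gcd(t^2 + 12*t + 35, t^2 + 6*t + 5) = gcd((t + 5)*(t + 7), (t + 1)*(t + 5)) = t + 5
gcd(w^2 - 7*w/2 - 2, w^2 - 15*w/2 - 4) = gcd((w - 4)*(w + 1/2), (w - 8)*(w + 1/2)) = w + 1/2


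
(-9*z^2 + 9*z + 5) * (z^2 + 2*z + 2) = -9*z^4 - 9*z^3 + 5*z^2 + 28*z + 10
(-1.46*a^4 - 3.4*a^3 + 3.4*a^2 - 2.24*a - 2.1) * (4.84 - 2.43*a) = 3.5478*a^5 + 1.1956*a^4 - 24.718*a^3 + 21.8992*a^2 - 5.7386*a - 10.164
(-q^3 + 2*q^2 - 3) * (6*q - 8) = -6*q^4 + 20*q^3 - 16*q^2 - 18*q + 24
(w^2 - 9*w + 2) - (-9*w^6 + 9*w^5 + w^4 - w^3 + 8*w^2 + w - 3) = 9*w^6 - 9*w^5 - w^4 + w^3 - 7*w^2 - 10*w + 5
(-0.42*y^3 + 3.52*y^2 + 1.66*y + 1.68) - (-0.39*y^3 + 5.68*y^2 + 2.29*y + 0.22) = -0.03*y^3 - 2.16*y^2 - 0.63*y + 1.46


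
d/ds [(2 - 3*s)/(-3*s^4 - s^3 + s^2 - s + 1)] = (9*s^4 + 3*s^3 - 3*s^2 + 3*s - (3*s - 2)*(12*s^3 + 3*s^2 - 2*s + 1) - 3)/(3*s^4 + s^3 - s^2 + s - 1)^2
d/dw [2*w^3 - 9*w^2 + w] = 6*w^2 - 18*w + 1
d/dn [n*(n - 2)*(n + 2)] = 3*n^2 - 4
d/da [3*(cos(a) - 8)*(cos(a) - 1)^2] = 3*(17 - 3*cos(a))*(cos(a) - 1)*sin(a)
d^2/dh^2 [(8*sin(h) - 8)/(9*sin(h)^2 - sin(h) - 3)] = 8*(81*sin(h)^5 - 315*sin(h)^4 + 27*sin(h)^3 + 374*sin(h)^2 - 204*sin(h) + 62)/(-9*sin(h)^2 + sin(h) + 3)^3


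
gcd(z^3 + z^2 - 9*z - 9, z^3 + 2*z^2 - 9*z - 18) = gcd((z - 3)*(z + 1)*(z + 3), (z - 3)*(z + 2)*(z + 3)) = z^2 - 9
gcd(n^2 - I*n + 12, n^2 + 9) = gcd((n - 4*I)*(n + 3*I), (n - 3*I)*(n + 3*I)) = n + 3*I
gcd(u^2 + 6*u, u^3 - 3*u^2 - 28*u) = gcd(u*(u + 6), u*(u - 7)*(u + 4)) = u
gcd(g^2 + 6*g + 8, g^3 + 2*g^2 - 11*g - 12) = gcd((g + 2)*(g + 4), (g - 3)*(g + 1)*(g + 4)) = g + 4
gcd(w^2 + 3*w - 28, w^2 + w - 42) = w + 7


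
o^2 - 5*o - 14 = (o - 7)*(o + 2)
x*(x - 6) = x^2 - 6*x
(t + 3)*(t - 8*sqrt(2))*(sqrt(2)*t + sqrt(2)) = sqrt(2)*t^3 - 16*t^2 + 4*sqrt(2)*t^2 - 64*t + 3*sqrt(2)*t - 48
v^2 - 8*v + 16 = (v - 4)^2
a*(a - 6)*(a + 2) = a^3 - 4*a^2 - 12*a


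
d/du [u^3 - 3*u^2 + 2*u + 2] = 3*u^2 - 6*u + 2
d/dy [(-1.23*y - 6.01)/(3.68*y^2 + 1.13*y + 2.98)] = (4.5264*y^2 + 44.2336*y + 3.1259)/(13.5424*y^4 + 8.3168*y^3 + 23.2097*y^2 + 6.7348*y + 8.8804)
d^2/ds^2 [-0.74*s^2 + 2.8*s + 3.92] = -1.48000000000000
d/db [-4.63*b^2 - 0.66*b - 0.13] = -9.26*b - 0.66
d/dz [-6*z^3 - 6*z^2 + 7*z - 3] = -18*z^2 - 12*z + 7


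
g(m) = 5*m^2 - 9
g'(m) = 10*m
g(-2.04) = 11.81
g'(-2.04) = -20.40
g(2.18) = 14.76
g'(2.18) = 21.80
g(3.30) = 45.45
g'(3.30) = 33.00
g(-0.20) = -8.80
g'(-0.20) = -2.00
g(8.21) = 328.02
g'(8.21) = 82.10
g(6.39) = 195.16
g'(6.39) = 63.90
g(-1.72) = 5.79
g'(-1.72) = -17.20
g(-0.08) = -8.97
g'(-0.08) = -0.80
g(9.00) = 396.00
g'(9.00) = 90.00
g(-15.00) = 1116.00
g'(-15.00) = -150.00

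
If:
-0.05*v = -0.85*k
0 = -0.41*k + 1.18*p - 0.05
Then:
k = 0.0588235294117647*v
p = 0.0204386839481555*v + 0.0423728813559322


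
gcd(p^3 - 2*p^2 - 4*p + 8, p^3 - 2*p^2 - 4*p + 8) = p^3 - 2*p^2 - 4*p + 8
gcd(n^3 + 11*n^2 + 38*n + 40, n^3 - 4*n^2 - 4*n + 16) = n + 2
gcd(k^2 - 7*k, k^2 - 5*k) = k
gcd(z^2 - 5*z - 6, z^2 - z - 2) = z + 1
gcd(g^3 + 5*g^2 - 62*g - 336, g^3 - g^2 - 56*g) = g^2 - g - 56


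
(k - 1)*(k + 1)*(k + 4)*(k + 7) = k^4 + 11*k^3 + 27*k^2 - 11*k - 28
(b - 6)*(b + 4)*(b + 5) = b^3 + 3*b^2 - 34*b - 120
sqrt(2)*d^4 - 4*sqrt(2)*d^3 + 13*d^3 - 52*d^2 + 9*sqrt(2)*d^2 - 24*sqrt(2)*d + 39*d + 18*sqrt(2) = (d - 3)*(d - 1)*(d + 6*sqrt(2))*(sqrt(2)*d + 1)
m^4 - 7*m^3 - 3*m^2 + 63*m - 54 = (m - 6)*(m - 3)*(m - 1)*(m + 3)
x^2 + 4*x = x*(x + 4)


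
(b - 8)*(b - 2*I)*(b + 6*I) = b^3 - 8*b^2 + 4*I*b^2 + 12*b - 32*I*b - 96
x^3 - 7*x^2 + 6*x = x*(x - 6)*(x - 1)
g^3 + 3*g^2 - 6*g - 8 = (g - 2)*(g + 1)*(g + 4)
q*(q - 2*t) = q^2 - 2*q*t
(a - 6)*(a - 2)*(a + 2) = a^3 - 6*a^2 - 4*a + 24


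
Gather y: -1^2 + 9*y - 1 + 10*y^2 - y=10*y^2 + 8*y - 2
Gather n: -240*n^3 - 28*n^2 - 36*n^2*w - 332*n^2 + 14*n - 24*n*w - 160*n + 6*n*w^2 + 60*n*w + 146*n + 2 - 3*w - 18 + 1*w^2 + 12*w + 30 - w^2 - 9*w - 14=-240*n^3 + n^2*(-36*w - 360) + n*(6*w^2 + 36*w)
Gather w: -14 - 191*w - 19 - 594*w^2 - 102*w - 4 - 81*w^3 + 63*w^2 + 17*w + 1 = -81*w^3 - 531*w^2 - 276*w - 36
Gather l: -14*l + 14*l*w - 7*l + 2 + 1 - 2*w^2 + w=l*(14*w - 21) - 2*w^2 + w + 3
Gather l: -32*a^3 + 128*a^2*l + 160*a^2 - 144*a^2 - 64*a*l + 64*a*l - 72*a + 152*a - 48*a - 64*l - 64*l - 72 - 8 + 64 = -32*a^3 + 16*a^2 + 32*a + l*(128*a^2 - 128) - 16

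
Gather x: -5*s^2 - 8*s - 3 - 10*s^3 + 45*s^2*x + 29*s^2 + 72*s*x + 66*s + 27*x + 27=-10*s^3 + 24*s^2 + 58*s + x*(45*s^2 + 72*s + 27) + 24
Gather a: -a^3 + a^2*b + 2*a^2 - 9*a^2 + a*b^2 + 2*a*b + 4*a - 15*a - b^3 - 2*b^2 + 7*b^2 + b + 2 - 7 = -a^3 + a^2*(b - 7) + a*(b^2 + 2*b - 11) - b^3 + 5*b^2 + b - 5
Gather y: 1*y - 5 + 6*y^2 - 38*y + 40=6*y^2 - 37*y + 35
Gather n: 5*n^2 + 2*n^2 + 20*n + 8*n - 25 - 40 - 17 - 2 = 7*n^2 + 28*n - 84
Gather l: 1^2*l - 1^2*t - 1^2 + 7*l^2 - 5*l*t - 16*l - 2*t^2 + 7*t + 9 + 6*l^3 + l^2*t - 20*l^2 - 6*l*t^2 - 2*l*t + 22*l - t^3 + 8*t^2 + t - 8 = 6*l^3 + l^2*(t - 13) + l*(-6*t^2 - 7*t + 7) - t^3 + 6*t^2 + 7*t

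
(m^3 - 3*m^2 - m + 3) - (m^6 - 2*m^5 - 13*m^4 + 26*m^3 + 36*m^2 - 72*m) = -m^6 + 2*m^5 + 13*m^4 - 25*m^3 - 39*m^2 + 71*m + 3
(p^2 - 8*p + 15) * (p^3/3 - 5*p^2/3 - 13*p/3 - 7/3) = p^5/3 - 13*p^4/3 + 14*p^3 + 22*p^2/3 - 139*p/3 - 35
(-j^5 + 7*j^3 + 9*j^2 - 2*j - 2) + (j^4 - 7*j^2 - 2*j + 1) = -j^5 + j^4 + 7*j^3 + 2*j^2 - 4*j - 1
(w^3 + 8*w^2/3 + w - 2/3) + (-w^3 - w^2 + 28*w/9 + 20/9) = 5*w^2/3 + 37*w/9 + 14/9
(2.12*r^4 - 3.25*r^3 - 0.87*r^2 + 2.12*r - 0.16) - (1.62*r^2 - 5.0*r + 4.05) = 2.12*r^4 - 3.25*r^3 - 2.49*r^2 + 7.12*r - 4.21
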